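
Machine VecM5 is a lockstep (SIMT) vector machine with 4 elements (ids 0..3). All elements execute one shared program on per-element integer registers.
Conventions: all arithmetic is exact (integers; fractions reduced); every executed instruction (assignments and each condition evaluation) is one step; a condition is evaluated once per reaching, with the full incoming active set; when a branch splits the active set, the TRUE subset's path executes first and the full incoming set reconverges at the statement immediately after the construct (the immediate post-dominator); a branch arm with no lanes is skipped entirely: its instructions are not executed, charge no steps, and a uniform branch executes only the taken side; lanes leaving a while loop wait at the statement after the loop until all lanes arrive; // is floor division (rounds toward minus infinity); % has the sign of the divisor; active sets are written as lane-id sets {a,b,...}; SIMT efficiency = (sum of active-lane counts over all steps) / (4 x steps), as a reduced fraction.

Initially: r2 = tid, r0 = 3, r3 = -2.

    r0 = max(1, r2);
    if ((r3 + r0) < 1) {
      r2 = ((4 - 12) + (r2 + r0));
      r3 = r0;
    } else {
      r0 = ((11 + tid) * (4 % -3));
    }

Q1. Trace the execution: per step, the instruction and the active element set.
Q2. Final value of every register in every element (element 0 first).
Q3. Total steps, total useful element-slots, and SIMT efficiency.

step 0: r0 <- max(1, r2)             {0,1,2,3}
step 1: eval ((r3 + r0) < 1)         {0,1,2,3}
step 2: r2 <- ((4 - 12) + (r2 + r0)) {0,1,2}
step 3: r3 <- r0                     {0,1,2}
step 4: r0 <- ((11 + tid) * (4 % -3)) {3}

Answer: 5 steps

r2: -7,-6,-4,3
r0: 1,1,2,-28
r3: 1,1,2,-2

steps = 5; useful = 15; efficiency = 15/20 = 3/4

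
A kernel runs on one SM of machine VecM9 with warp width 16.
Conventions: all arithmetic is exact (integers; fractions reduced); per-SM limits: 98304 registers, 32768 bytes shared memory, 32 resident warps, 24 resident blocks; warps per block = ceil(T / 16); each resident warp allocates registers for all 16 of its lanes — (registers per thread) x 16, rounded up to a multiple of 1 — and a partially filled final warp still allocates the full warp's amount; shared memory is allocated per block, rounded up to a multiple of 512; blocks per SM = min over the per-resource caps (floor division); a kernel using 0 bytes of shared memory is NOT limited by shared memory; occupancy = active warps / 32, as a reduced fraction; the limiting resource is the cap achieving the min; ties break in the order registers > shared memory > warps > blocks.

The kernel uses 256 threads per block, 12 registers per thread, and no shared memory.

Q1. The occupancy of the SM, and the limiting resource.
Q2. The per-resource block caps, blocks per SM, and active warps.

Answer: occupancy 1, limited by warps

registers: 32 blocks
shared memory: no limit (kernel uses none)
warps: 2 blocks
blocks: 24 blocks

Answer: 2 blocks, 32 active warps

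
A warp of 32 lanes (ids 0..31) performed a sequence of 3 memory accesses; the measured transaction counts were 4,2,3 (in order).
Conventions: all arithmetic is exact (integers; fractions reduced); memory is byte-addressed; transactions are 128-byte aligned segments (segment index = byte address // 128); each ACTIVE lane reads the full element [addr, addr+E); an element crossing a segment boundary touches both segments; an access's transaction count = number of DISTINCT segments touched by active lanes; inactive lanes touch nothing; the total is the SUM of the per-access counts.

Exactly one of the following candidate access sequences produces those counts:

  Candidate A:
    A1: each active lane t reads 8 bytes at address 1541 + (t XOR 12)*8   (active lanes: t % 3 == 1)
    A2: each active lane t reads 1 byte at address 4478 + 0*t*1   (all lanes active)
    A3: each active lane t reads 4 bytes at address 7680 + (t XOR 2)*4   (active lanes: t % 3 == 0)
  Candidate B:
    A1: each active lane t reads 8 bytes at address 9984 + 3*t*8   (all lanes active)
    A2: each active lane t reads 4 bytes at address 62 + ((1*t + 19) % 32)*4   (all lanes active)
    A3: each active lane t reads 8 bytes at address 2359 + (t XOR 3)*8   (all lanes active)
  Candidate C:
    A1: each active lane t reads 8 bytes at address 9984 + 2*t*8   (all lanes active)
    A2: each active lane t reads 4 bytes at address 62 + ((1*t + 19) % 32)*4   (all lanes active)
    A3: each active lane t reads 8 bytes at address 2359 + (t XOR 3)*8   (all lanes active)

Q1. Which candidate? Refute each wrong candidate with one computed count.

A: A1 gives 3 transactions, not 4
B: A1 gives 6 transactions, not 4
C: all counts match (4,2,3)

Answer: C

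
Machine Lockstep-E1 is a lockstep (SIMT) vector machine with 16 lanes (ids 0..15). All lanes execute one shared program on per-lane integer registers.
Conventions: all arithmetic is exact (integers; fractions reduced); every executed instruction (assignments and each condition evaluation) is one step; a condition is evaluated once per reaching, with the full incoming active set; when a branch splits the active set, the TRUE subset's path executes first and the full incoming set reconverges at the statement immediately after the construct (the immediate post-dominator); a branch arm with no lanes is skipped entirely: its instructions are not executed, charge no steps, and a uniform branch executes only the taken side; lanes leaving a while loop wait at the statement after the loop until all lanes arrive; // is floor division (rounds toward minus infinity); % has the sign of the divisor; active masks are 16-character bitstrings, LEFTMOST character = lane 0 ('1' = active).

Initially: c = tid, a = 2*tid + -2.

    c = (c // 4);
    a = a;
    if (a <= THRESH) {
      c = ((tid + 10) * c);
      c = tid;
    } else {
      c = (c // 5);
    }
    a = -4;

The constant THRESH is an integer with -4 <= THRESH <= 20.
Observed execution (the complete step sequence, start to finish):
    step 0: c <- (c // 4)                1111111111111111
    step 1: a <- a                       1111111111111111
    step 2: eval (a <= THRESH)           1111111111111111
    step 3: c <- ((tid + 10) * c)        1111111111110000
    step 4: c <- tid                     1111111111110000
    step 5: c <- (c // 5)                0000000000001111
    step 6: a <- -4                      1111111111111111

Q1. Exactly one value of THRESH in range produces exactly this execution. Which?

Answer: THRESH = 20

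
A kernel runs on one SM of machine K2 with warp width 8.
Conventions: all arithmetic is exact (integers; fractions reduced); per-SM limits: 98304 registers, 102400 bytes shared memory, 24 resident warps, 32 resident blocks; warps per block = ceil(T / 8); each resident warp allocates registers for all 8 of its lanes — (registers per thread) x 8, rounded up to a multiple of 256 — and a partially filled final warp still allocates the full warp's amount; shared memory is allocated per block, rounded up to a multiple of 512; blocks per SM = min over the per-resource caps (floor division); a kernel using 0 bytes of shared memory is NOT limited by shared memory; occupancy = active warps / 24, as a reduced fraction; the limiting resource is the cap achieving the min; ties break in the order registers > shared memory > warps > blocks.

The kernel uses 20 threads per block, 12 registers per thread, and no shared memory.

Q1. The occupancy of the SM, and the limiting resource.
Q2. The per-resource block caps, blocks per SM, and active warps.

Answer: occupancy 1, limited by warps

registers: 128 blocks
shared memory: no limit (kernel uses none)
warps: 8 blocks
blocks: 32 blocks

Answer: 8 blocks, 24 active warps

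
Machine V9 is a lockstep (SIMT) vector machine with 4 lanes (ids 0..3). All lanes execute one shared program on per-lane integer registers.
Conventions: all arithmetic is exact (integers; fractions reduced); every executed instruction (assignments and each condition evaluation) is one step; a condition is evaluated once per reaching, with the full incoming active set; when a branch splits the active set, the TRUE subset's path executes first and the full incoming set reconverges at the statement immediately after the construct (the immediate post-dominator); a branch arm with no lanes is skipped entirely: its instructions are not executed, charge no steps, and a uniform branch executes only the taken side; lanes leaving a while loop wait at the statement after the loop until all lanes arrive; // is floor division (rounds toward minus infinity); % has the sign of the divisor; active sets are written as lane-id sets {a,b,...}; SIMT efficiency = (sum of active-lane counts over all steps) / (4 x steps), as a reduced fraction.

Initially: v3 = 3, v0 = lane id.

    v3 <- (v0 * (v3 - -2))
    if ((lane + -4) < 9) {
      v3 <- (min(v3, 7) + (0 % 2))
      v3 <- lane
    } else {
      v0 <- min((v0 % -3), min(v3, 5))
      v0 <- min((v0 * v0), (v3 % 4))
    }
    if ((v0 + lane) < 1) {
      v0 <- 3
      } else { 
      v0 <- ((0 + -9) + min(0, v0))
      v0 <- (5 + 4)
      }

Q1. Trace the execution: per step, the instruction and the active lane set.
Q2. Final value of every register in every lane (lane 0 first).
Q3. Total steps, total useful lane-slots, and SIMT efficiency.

step 0: v3 <- (v0 * (v3 - -2))       {0,1,2,3}
step 1: eval ((lane + -4) < 9)       {0,1,2,3}
step 2: v3 <- (min(v3, 7) + (0 % 2)) {0,1,2,3}
step 3: v3 <- lane                   {0,1,2,3}
step 4: eval ((v0 + lane) < 1)       {0,1,2,3}
step 5: v0 <- 3                      {0}
step 6: v0 <- ((0 + -9) + min(0, v0)) {1,2,3}
step 7: v0 <- (5 + 4)                {1,2,3}

Answer: 8 steps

v3: 0,1,2,3
v0: 3,9,9,9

steps = 8; useful = 27; efficiency = 27/32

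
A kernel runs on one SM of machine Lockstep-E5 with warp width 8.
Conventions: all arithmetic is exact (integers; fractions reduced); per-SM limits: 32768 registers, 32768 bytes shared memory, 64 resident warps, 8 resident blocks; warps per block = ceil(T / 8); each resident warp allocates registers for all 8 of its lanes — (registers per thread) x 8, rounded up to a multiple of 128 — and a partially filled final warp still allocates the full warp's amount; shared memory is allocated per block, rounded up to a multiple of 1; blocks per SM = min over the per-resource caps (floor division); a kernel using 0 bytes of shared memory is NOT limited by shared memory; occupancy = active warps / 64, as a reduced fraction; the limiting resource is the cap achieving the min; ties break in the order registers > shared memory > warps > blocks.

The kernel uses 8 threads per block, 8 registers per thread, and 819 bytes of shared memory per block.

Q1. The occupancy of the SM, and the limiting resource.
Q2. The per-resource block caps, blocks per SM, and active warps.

Answer: occupancy 1/8, limited by blocks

registers: 256 blocks
shared memory: 40 blocks
warps: 64 blocks
blocks: 8 blocks

Answer: 8 blocks, 8 active warps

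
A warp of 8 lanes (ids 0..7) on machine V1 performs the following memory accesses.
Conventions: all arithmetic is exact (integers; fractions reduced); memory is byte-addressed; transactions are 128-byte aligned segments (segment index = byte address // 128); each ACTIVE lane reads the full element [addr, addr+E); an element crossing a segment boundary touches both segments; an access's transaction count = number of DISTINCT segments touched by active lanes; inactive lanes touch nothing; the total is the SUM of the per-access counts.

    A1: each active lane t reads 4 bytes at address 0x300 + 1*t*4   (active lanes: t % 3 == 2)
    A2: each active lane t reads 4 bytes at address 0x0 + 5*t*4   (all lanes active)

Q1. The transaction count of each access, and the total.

A1: 1 transaction
A2: 2 transactions

Answer: 1,2; total 3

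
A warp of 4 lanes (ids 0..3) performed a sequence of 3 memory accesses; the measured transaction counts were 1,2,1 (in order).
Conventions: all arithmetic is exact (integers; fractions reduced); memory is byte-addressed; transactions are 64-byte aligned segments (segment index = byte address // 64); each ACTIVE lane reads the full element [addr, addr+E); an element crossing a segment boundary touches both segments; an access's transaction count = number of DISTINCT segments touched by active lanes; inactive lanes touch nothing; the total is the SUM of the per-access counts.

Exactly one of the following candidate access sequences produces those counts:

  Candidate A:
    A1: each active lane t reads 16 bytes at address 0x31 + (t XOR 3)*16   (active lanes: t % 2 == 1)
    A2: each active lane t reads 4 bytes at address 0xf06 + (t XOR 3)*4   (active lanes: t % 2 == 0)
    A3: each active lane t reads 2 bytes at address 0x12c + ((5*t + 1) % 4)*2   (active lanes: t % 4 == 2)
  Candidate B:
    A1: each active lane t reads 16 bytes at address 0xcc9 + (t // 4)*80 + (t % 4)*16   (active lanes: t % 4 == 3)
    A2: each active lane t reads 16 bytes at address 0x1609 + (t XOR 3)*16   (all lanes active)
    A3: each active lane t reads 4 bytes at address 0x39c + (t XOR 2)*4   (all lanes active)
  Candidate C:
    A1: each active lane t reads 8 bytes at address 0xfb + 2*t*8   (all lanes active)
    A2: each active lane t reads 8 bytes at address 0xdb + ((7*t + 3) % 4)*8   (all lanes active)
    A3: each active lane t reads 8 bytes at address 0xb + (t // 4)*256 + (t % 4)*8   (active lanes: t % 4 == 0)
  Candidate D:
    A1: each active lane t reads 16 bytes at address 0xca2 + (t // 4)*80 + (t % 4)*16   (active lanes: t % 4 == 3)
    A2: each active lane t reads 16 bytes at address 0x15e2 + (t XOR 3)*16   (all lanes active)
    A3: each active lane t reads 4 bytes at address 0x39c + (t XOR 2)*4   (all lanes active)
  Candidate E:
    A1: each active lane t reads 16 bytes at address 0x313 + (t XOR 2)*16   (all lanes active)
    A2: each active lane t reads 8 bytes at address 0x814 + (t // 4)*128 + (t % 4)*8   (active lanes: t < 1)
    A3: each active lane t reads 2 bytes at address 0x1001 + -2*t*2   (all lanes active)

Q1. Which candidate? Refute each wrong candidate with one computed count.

A: A1 gives 2 transactions, not 1
B: A1 gives 2 transactions, not 1
C: A1 gives 2 transactions, not 1
E: A1 gives 2 transactions, not 1
D: all counts match (1,2,1)

Answer: D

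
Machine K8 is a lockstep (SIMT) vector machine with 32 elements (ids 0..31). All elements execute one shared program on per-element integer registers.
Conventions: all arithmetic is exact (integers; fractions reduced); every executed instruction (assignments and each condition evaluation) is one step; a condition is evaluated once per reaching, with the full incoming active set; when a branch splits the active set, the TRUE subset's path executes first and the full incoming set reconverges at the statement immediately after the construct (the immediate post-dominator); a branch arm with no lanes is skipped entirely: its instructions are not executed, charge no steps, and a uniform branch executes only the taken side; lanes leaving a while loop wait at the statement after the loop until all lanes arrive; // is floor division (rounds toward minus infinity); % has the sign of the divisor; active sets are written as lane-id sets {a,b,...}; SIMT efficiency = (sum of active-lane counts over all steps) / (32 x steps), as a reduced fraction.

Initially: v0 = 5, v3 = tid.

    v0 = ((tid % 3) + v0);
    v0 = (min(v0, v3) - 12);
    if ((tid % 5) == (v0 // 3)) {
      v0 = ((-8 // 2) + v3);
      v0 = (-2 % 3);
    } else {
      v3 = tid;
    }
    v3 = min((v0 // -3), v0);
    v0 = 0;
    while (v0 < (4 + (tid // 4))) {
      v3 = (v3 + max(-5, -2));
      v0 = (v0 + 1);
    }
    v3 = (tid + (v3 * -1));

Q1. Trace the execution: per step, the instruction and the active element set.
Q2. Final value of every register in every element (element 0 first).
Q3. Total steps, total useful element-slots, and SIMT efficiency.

step 0: v0 <- ((tid % 3) + v0)       {0,1,2,3,4,5,6,7,8,9,10,11,12,13,14,15,16,17,18,19,20,21,22,23,24,25,26,27,28,29,30,31}
step 1: v0 <- (min(v0, v3) - 12)     {0,1,2,3,4,5,6,7,8,9,10,11,12,13,14,15,16,17,18,19,20,21,22,23,24,25,26,27,28,29,30,31}
step 2: eval ((tid % 5) == (v0 // 3)) {0,1,2,3,4,5,6,7,8,9,10,11,12,13,14,15,16,17,18,19,20,21,22,23,24,25,26,27,28,29,30,31}
step 3: v3 <- tid                    {0,1,2,3,4,5,6,7,8,9,10,11,12,13,14,15,16,17,18,19,20,21,22,23,24,25,26,27,28,29,30,31}
step 4: v3 <- min((v0 // -3), v0)    {0,1,2,3,4,5,6,7,8,9,10,11,12,13,14,15,16,17,18,19,20,21,22,23,24,25,26,27,28,29,30,31}
step 5: v0 <- 0                      {0,1,2,3,4,5,6,7,8,9,10,11,12,13,14,15,16,17,18,19,20,21,22,23,24,25,26,27,28,29,30,31}
step 6: eval (v0 < (4 + (tid // 4))) {0,1,2,3,4,5,6,7,8,9,10,11,12,13,14,15,16,17,18,19,20,21,22,23,24,25,26,27,28,29,30,31}
step 7: v3 <- (v3 + max(-5, -2))     {0,1,2,3,4,5,6,7,8,9,10,11,12,13,14,15,16,17,18,19,20,21,22,23,24,25,26,27,28,29,30,31}
step 8: v0 <- (v0 + 1)               {0,1,2,3,4,5,6,7,8,9,10,11,12,13,14,15,16,17,18,19,20,21,22,23,24,25,26,27,28,29,30,31}
step 9: eval (v0 < (4 + (tid // 4))) {0,1,2,3,4,5,6,7,8,9,10,11,12,13,14,15,16,17,18,19,20,21,22,23,24,25,26,27,28,29,30,31}
step 10: v3 <- (v3 + max(-5, -2))     {0,1,2,3,4,5,6,7,8,9,10,11,12,13,14,15,16,17,18,19,20,21,22,23,24,25,26,27,28,29,30,31}
step 11: v0 <- (v0 + 1)               {0,1,2,3,4,5,6,7,8,9,10,11,12,13,14,15,16,17,18,19,20,21,22,23,24,25,26,27,28,29,30,31}
step 12: eval (v0 < (4 + (tid // 4))) {0,1,2,3,4,5,6,7,8,9,10,11,12,13,14,15,16,17,18,19,20,21,22,23,24,25,26,27,28,29,30,31}
step 13: v3 <- (v3 + max(-5, -2))     {0,1,2,3,4,5,6,7,8,9,10,11,12,13,14,15,16,17,18,19,20,21,22,23,24,25,26,27,28,29,30,31}
step 14: v0 <- (v0 + 1)               {0,1,2,3,4,5,6,7,8,9,10,11,12,13,14,15,16,17,18,19,20,21,22,23,24,25,26,27,28,29,30,31}
step 15: eval (v0 < (4 + (tid // 4))) {0,1,2,3,4,5,6,7,8,9,10,11,12,13,14,15,16,17,18,19,20,21,22,23,24,25,26,27,28,29,30,31}
step 16: v3 <- (v3 + max(-5, -2))     {0,1,2,3,4,5,6,7,8,9,10,11,12,13,14,15,16,17,18,19,20,21,22,23,24,25,26,27,28,29,30,31}
step 17: v0 <- (v0 + 1)               {0,1,2,3,4,5,6,7,8,9,10,11,12,13,14,15,16,17,18,19,20,21,22,23,24,25,26,27,28,29,30,31}
step 18: eval (v0 < (4 + (tid // 4))) {0,1,2,3,4,5,6,7,8,9,10,11,12,13,14,15,16,17,18,19,20,21,22,23,24,25,26,27,28,29,30,31}
step 19: v3 <- (v3 + max(-5, -2))     {4,5,6,7,8,9,10,11,12,13,14,15,16,17,18,19,20,21,22,23,24,25,26,27,28,29,30,31}
step 20: v0 <- (v0 + 1)               {4,5,6,7,8,9,10,11,12,13,14,15,16,17,18,19,20,21,22,23,24,25,26,27,28,29,30,31}
step 21: eval (v0 < (4 + (tid // 4))) {4,5,6,7,8,9,10,11,12,13,14,15,16,17,18,19,20,21,22,23,24,25,26,27,28,29,30,31}
step 22: v3 <- (v3 + max(-5, -2))     {8,9,10,11,12,13,14,15,16,17,18,19,20,21,22,23,24,25,26,27,28,29,30,31}
step 23: v0 <- (v0 + 1)               {8,9,10,11,12,13,14,15,16,17,18,19,20,21,22,23,24,25,26,27,28,29,30,31}
step 24: eval (v0 < (4 + (tid // 4))) {8,9,10,11,12,13,14,15,16,17,18,19,20,21,22,23,24,25,26,27,28,29,30,31}
step 25: v3 <- (v3 + max(-5, -2))     {12,13,14,15,16,17,18,19,20,21,22,23,24,25,26,27,28,29,30,31}
step 26: v0 <- (v0 + 1)               {12,13,14,15,16,17,18,19,20,21,22,23,24,25,26,27,28,29,30,31}
step 27: eval (v0 < (4 + (tid // 4))) {12,13,14,15,16,17,18,19,20,21,22,23,24,25,26,27,28,29,30,31}
step 28: v3 <- (v3 + max(-5, -2))     {16,17,18,19,20,21,22,23,24,25,26,27,28,29,30,31}
step 29: v0 <- (v0 + 1)               {16,17,18,19,20,21,22,23,24,25,26,27,28,29,30,31}
step 30: eval (v0 < (4 + (tid // 4))) {16,17,18,19,20,21,22,23,24,25,26,27,28,29,30,31}
step 31: v3 <- (v3 + max(-5, -2))     {20,21,22,23,24,25,26,27,28,29,30,31}
step 32: v0 <- (v0 + 1)               {20,21,22,23,24,25,26,27,28,29,30,31}
step 33: eval (v0 < (4 + (tid // 4))) {20,21,22,23,24,25,26,27,28,29,30,31}
step 34: v3 <- (v3 + max(-5, -2))     {24,25,26,27,28,29,30,31}
step 35: v0 <- (v0 + 1)               {24,25,26,27,28,29,30,31}
step 36: eval (v0 < (4 + (tid // 4))) {24,25,26,27,28,29,30,31}
step 37: v3 <- (v3 + max(-5, -2))     {28,29,30,31}
step 38: v0 <- (v0 + 1)               {28,29,30,31}
step 39: eval (v0 < (4 + (tid // 4))) {28,29,30,31}
step 40: v3 <- (tid + (v3 * -1))      {0,1,2,3,4,5,6,7,8,9,10,11,12,13,14,15,16,17,18,19,20,21,22,23,24,25,26,27,28,29,30,31}

Answer: 41 steps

v0: 4,4,4,4,5,5,5,5,6,6,6,6,7,7,7,7,8,8,8,8,9,9,9,9,10,10,10,10,11,11,11,11
v3: 20,20,20,20,22,22,23,23,25,28,28,28,33,33,33,36,38,38,41,41,43,46,46,46,51,51,51,54,56,56,59,59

steps = 41; useful = 976; efficiency = 976/1312 = 61/82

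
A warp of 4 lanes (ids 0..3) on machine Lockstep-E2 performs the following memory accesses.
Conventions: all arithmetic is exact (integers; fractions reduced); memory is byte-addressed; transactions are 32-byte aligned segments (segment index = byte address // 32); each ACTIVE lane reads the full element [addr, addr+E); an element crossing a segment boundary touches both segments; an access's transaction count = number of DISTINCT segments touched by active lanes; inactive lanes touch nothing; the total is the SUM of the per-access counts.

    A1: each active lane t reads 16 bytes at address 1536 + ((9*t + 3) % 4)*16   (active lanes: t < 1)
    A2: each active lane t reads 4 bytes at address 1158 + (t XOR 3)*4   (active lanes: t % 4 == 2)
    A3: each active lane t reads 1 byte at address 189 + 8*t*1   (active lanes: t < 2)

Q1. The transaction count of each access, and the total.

A1: 1 transaction
A2: 1 transaction
A3: 2 transactions

Answer: 1,1,2; total 4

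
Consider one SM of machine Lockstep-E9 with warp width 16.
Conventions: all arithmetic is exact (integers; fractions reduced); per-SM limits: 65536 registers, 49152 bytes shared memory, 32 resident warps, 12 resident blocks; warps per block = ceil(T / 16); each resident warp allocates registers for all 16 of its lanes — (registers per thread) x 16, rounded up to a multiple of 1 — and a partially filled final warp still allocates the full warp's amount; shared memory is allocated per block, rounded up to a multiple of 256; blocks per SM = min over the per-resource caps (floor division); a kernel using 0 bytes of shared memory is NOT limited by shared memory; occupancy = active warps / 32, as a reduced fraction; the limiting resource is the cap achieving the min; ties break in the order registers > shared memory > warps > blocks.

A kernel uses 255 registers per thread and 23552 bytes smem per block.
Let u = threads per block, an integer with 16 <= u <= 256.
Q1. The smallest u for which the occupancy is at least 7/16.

Answer: u = 97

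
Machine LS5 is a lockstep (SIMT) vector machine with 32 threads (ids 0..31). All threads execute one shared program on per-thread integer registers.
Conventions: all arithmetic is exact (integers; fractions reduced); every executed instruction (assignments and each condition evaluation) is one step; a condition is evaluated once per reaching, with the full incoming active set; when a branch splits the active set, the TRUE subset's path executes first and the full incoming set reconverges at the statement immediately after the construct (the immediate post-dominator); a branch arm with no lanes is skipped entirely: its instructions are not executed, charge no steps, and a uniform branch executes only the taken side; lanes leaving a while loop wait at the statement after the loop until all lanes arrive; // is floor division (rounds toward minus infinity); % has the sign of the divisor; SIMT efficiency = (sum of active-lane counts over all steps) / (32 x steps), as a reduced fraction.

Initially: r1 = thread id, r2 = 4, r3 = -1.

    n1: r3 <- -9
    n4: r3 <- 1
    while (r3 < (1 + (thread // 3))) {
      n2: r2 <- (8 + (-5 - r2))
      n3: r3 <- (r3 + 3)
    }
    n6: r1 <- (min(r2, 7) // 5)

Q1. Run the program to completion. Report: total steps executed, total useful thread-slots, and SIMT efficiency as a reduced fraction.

Answer: 16 steps, 314 useful, 157/256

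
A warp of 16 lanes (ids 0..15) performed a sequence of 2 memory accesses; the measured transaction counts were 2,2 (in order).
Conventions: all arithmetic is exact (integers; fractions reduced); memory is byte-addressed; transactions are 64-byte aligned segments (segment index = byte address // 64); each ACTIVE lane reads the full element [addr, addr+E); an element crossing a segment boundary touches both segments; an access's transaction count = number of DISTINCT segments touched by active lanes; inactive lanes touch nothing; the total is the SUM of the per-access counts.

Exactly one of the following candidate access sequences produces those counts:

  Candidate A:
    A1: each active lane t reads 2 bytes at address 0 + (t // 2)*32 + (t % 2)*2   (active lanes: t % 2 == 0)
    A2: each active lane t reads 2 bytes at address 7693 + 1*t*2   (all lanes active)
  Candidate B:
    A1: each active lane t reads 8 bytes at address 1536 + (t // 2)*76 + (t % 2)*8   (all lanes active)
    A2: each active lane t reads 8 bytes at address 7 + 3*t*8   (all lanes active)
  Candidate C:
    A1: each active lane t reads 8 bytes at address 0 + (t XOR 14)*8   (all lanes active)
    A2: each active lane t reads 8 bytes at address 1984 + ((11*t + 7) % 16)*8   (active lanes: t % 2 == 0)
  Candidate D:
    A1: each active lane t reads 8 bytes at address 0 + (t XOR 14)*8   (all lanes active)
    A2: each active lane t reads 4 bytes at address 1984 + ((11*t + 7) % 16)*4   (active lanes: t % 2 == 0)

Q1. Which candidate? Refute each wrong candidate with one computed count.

A: A1 gives 4 transactions, not 2
B: A1 gives 9 transactions, not 2
D: A2 gives 1 transaction, not 2
C: all counts match (2,2)

Answer: C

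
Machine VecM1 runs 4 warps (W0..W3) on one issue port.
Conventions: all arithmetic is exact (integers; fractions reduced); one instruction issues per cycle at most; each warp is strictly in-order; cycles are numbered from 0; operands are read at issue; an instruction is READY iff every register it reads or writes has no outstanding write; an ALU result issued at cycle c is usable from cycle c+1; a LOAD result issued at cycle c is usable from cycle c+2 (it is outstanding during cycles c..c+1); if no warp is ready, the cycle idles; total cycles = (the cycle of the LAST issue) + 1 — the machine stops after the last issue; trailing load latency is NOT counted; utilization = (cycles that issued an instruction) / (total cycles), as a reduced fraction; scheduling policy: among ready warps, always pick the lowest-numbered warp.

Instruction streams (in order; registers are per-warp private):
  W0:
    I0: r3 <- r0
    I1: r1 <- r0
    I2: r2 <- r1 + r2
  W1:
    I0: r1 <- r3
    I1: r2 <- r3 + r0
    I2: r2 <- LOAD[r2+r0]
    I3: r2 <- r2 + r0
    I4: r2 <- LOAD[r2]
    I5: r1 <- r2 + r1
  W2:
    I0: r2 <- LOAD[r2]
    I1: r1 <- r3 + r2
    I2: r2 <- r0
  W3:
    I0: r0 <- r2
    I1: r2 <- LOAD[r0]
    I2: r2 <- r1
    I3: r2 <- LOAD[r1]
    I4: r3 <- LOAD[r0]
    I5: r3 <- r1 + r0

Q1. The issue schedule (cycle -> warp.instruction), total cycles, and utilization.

cycle 0: W0.I0
cycle 1: W0.I1
cycle 2: W0.I2
cycle 3: W1.I0
cycle 4: W1.I1
cycle 5: W1.I2
cycle 6: W2.I0
cycle 7: W1.I3
cycle 8: W1.I4
cycle 9: W2.I1
cycle 10: W1.I5
cycle 11: W2.I2
cycle 12: W3.I0
cycle 13: W3.I1
cycle 14: idle
cycle 15: W3.I2
cycle 16: W3.I3
cycle 17: W3.I4
cycle 18: idle
cycle 19: W3.I5

Answer: 20 cycles, utilization 9/10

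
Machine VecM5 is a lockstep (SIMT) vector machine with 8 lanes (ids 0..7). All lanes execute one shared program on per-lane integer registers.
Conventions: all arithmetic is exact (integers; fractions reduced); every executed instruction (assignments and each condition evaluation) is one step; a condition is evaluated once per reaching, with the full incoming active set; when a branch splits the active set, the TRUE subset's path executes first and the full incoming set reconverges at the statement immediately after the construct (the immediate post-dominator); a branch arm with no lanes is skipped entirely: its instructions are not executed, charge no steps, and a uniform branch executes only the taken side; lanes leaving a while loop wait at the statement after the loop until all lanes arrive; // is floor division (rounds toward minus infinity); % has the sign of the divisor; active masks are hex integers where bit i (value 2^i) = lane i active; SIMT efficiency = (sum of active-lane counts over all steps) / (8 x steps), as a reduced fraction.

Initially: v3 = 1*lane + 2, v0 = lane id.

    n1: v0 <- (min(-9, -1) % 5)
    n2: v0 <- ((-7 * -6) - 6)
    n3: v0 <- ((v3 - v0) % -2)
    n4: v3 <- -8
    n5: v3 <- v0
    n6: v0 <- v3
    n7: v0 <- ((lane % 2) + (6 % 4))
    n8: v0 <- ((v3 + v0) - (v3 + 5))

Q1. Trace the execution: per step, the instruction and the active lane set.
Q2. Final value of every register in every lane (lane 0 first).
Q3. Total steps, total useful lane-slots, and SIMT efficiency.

step 0: v0 <- (min(-9, -1) % 5)      0xff
step 1: v0 <- ((-7 * -6) - 6)        0xff
step 2: v0 <- ((v3 - v0) % -2)       0xff
step 3: v3 <- -8                     0xff
step 4: v3 <- v0                     0xff
step 5: v0 <- v3                     0xff
step 6: v0 <- ((lane % 2) + (6 % 4)) 0xff
step 7: v0 <- ((v3 + v0) - (v3 + 5)) 0xff

Answer: 8 steps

v3: 0,-1,0,-1,0,-1,0,-1
v0: -3,-2,-3,-2,-3,-2,-3,-2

steps = 8; useful = 64; efficiency = 64/64 = 1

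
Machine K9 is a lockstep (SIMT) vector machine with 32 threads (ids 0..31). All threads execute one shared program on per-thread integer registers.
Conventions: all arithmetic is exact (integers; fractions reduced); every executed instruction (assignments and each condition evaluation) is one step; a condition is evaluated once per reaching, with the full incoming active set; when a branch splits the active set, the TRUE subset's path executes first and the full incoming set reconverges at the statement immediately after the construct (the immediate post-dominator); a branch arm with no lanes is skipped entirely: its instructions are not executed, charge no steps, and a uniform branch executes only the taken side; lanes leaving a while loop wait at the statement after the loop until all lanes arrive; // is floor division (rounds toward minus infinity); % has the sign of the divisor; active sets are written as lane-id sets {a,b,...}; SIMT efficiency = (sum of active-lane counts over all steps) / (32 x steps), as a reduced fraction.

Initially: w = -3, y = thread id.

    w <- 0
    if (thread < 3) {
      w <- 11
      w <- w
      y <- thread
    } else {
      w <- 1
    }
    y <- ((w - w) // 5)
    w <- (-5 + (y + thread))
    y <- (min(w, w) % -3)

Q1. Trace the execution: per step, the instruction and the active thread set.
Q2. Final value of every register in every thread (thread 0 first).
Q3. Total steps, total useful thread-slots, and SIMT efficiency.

step 0: w <- 0                       {0,1,2,3,4,5,6,7,8,9,10,11,12,13,14,15,16,17,18,19,20,21,22,23,24,25,26,27,28,29,30,31}
step 1: eval (thread < 3)            {0,1,2,3,4,5,6,7,8,9,10,11,12,13,14,15,16,17,18,19,20,21,22,23,24,25,26,27,28,29,30,31}
step 2: w <- 11                      {0,1,2}
step 3: w <- w                       {0,1,2}
step 4: y <- thread                  {0,1,2}
step 5: w <- 1                       {3,4,5,6,7,8,9,10,11,12,13,14,15,16,17,18,19,20,21,22,23,24,25,26,27,28,29,30,31}
step 6: y <- ((w - w) // 5)          {0,1,2,3,4,5,6,7,8,9,10,11,12,13,14,15,16,17,18,19,20,21,22,23,24,25,26,27,28,29,30,31}
step 7: w <- (-5 + (y + thread))     {0,1,2,3,4,5,6,7,8,9,10,11,12,13,14,15,16,17,18,19,20,21,22,23,24,25,26,27,28,29,30,31}
step 8: y <- (min(w, w) % -3)        {0,1,2,3,4,5,6,7,8,9,10,11,12,13,14,15,16,17,18,19,20,21,22,23,24,25,26,27,28,29,30,31}

Answer: 9 steps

w: -5,-4,-3,-2,-1,0,1,2,3,4,5,6,7,8,9,10,11,12,13,14,15,16,17,18,19,20,21,22,23,24,25,26
y: -2,-1,0,-2,-1,0,-2,-1,0,-2,-1,0,-2,-1,0,-2,-1,0,-2,-1,0,-2,-1,0,-2,-1,0,-2,-1,0,-2,-1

steps = 9; useful = 198; efficiency = 198/288 = 11/16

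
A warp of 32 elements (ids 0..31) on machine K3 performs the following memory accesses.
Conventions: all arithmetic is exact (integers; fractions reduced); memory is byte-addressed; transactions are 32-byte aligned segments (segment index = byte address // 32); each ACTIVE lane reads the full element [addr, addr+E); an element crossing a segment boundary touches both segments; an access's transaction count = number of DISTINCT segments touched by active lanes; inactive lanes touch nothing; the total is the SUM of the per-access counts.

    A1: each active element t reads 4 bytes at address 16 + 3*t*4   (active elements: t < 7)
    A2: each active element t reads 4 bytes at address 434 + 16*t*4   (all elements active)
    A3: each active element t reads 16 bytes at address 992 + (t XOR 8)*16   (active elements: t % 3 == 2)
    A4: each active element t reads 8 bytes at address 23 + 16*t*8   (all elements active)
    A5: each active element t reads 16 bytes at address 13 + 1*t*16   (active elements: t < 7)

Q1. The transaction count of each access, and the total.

A1: 3 transactions
A2: 32 transactions
A3: 10 transactions
A4: 32 transactions
A5: 4 transactions

Answer: 3,32,10,32,4; total 81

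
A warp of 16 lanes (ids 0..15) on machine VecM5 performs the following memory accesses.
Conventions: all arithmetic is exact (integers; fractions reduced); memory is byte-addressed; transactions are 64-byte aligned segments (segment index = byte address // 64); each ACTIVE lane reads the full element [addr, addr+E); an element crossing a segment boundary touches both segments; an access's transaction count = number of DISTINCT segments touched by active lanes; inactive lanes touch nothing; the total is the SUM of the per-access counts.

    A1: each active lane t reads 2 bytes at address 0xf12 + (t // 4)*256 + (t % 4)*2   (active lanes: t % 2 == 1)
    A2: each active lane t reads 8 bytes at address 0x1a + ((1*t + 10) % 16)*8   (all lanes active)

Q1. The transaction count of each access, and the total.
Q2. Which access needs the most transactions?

A1: 4 transactions
A2: 3 transactions

Answer: 4,3; total 7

Answer: A1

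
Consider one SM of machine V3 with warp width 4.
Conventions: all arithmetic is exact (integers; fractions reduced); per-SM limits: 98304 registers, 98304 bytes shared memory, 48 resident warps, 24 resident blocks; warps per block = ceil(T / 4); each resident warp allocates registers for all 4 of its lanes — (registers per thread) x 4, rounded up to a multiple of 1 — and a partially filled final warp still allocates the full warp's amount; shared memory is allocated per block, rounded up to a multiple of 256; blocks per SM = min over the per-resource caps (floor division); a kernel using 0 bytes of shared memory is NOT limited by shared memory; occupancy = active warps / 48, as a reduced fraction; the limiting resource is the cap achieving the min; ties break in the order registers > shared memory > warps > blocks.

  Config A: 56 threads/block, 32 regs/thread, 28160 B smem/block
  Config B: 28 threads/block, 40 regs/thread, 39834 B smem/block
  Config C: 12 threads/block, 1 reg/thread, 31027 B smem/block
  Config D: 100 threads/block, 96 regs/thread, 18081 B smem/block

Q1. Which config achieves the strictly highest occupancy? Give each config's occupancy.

occupancies: A 7/8, B 7/24, C 3/16, D 25/48

Answer: A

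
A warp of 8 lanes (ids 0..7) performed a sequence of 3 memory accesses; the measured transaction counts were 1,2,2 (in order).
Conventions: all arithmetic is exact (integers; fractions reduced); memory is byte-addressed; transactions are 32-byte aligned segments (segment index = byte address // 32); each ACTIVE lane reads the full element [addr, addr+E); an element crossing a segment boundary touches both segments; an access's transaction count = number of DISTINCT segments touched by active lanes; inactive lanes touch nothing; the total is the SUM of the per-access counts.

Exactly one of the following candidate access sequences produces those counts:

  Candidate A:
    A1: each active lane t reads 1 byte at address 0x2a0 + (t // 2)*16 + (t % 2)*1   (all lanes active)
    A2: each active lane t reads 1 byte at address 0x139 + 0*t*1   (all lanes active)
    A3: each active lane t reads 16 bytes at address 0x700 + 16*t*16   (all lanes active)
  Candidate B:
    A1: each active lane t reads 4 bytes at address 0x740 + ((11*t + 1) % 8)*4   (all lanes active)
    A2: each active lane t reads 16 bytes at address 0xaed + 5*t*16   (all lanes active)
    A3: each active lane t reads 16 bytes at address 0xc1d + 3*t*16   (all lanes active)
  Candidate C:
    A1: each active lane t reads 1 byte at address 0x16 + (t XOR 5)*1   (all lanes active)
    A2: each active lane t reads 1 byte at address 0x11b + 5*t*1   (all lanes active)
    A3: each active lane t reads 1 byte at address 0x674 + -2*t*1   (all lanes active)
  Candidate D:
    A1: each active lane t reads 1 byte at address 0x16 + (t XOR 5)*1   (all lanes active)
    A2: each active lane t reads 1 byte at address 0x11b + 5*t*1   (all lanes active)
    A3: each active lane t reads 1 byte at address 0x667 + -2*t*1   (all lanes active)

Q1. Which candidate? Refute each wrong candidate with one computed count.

A: A1 gives 2 transactions, not 1
B: A2 gives 12 transactions, not 2
C: A3 gives 1 transaction, not 2
D: all counts match (1,2,2)

Answer: D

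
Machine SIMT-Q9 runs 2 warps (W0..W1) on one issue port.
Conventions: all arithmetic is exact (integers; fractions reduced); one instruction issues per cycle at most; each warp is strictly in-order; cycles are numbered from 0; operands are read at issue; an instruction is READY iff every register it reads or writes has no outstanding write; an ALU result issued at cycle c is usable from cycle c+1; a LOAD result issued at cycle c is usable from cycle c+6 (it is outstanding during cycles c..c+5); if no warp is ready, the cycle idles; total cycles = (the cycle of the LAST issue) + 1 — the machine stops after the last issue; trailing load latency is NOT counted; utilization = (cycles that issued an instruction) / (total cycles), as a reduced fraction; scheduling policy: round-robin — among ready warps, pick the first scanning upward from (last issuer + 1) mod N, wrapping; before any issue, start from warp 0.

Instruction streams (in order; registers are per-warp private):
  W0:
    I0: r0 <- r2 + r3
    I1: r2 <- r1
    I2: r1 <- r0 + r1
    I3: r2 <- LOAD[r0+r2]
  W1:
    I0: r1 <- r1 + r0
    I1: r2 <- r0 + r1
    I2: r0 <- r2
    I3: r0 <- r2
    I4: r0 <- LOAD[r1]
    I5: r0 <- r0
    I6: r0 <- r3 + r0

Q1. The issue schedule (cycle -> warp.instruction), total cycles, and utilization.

cycle 0: W0.I0
cycle 1: W1.I0
cycle 2: W0.I1
cycle 3: W1.I1
cycle 4: W0.I2
cycle 5: W1.I2
cycle 6: W0.I3
cycle 7: W1.I3
cycle 8: W1.I4
cycle 9: idle
cycle 10: idle
cycle 11: idle
cycle 12: idle
cycle 13: idle
cycle 14: W1.I5
cycle 15: W1.I6

Answer: 16 cycles, utilization 11/16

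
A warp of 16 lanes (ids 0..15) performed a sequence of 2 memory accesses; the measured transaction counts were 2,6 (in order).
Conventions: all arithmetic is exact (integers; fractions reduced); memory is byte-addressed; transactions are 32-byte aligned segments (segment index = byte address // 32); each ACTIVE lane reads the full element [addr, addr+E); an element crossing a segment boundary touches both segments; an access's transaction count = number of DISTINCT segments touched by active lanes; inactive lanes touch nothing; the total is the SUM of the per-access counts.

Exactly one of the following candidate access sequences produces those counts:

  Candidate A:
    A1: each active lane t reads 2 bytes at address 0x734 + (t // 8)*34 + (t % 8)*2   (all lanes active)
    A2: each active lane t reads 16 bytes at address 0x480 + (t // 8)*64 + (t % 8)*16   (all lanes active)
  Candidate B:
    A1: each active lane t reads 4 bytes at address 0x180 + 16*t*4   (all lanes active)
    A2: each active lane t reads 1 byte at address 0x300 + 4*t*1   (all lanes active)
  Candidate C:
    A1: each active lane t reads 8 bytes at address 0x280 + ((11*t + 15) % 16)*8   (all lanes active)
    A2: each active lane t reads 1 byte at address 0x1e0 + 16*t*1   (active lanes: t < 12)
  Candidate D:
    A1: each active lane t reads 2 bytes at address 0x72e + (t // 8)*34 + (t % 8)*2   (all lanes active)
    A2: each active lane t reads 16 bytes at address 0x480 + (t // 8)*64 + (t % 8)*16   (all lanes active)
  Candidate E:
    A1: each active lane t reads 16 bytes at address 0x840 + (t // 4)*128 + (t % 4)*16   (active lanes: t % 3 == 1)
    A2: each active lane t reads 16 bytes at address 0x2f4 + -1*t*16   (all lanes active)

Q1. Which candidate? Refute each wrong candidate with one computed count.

A: A1 gives 3 transactions, not 2
B: A1 gives 16 transactions, not 2
C: A1 gives 4 transactions, not 2
E: A1 gives 5 transactions, not 2
D: all counts match (2,6)

Answer: D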